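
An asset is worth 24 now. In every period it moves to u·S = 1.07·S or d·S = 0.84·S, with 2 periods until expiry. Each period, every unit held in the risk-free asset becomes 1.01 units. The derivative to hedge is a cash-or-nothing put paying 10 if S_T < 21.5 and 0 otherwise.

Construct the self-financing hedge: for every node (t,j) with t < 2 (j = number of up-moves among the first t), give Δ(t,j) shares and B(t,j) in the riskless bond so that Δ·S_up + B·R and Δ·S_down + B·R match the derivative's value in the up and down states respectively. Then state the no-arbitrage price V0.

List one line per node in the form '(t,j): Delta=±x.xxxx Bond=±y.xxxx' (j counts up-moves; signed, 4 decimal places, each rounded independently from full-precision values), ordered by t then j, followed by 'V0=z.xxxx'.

Risk-neutral probability p* = (R−d)/(u−d) = (1.01−0.84)/(1.07−0.84) = 0.7391.
Terminal payoffs: V(2,0)=10.0000, V(2,1)=0.0000, V(2,2)=0.0000
Node (1,0) S=20.1600: V=(p*·0.0000+(1−p*)·10.0000)/1.01=2.5829; Δ=(0.0000−10.0000)/(21.5712−16.9344)=-2.1567; B=V−Δ·S=46.0611
Node (1,1) S=25.6800: V=(p*·0.0000+(1−p*)·0.0000)/1.01=0.0000; Δ=(0.0000−0.0000)/(27.4776−21.5712)=0.0000; B=V−Δ·S=0.0000
Node (0,0) S=24.0000: V=(p*·0.0000+(1−p*)·2.5829)/1.01=0.6671; Δ=(0.0000−2.5829)/(25.6800−20.1600)=-0.4679; B=V−Δ·S=11.8970
Each (Δ,B) replicates both successor values, so the strategy is self-financing and V0 is arbitrage-free.

(0,0): Delta=-0.4679 Bond=11.8970
(1,0): Delta=-2.1567 Bond=46.0611
(1,1): Delta=0.0000 Bond=0.0000
V0=0.6671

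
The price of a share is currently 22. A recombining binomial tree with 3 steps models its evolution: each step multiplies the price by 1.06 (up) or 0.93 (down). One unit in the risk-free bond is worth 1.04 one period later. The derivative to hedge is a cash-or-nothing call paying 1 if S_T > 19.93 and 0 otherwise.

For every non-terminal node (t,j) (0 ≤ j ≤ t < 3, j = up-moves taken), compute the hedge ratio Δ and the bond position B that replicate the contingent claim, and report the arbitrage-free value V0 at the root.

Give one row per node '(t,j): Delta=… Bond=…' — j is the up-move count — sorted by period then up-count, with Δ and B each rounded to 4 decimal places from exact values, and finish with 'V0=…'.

(0,0): Delta=0.0077 Bond=0.7174
(1,0): Delta=0.0556 Bond=-0.2352
(1,1): Delta=0.0000 Bond=0.9246
(2,0): Delta=0.4043 Bond=-6.8787
(2,1): Delta=0.0000 Bond=0.9615
(2,2): Delta=0.0000 Bond=0.9615
V0=0.8858

The replicating-portfolio and risk-neutral prices coincide; use p* = (1.04−0.93)/(1.06−0.93) = 0.8462 for the latter.
Terminal values V(3,·): V(3,0)=0.0000, V(3,1)=1.0000, V(3,2)=1.0000, V(3,3)=1.0000
(2,0): S=19.0278. Δ = (V_up−V_dn)/(S_up−S_dn) = (1.0000−0.0000)/(20.1695−17.6959) = 0.4043. V = [p*·1.0000 + (1−p*)·0.0000]/1.04 = 0.8136. B = V − Δ·S = -6.8787.
(2,1): S=21.6876. Δ = (V_up−V_dn)/(S_up−S_dn) = (1.0000−1.0000)/(22.9889−20.1695) = 0.0000. V = [p*·1.0000 + (1−p*)·1.0000]/1.04 = 0.9615. B = V − Δ·S = 0.9615.
(2,2): S=24.7192. Δ = (V_up−V_dn)/(S_up−S_dn) = (1.0000−1.0000)/(26.2024−22.9889) = 0.0000. V = [p*·1.0000 + (1−p*)·1.0000]/1.04 = 0.9615. B = V − Δ·S = 0.9615.
(1,0): S=20.4600. Δ = (V_up−V_dn)/(S_up−S_dn) = (0.9615−0.8136)/(21.6876−19.0278) = 0.0556. V = [p*·0.9615 + (1−p*)·0.8136]/1.04 = 0.9027. B = V − Δ·S = -0.2352.
(1,1): S=23.3200. Δ = (V_up−V_dn)/(S_up−S_dn) = (0.9615−0.9615)/(24.7192−21.6876) = 0.0000. V = [p*·0.9615 + (1−p*)·0.9615]/1.04 = 0.9246. B = V − Δ·S = 0.9246.
(0,0): S=22.0000. Δ = (V_up−V_dn)/(S_up−S_dn) = (0.9246−0.9027)/(23.3200−20.4600) = 0.0077. V = [p*·0.9246 + (1−p*)·0.9027]/1.04 = 0.8858. B = V − Δ·S = 0.7174.
Root portfolio cost Δ·22+B reproduces V0=0.8858.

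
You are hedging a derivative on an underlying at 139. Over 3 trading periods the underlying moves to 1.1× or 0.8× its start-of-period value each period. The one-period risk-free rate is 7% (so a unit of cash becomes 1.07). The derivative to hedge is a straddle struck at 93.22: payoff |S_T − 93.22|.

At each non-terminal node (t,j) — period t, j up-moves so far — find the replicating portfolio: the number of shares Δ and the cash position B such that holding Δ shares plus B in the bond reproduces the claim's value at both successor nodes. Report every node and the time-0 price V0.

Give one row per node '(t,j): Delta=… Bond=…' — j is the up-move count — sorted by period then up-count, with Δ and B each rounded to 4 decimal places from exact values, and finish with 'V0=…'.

Since d<R<u, set p* = (R−d)/(u−d) = 0.9000; price each node as the discounted p*-expectation of its children.
Terminal values V(3,·): V(3,0)=22.0520, V(3,1)=4.6360, V(3,2)=41.3320, V(3,3)=91.7890
Node (2,0) S=88.9600: V=(p*·4.6360+(1−p*)·22.0520)/1.07=5.9604; Δ=(4.6360−22.0520)/(97.8560−71.1680)=-0.6526; B=V−Δ·S=64.0137
Node (2,1) S=122.3200: V=(p*·41.3320+(1−p*)·4.6360)/1.07=35.1985; Δ=(41.3320−4.6360)/(134.5520−97.8560)=1.0000; B=V−Δ·S=-87.1215
Node (2,2) S=168.1900: V=(p*·91.7890+(1−p*)·41.3320)/1.07=81.0685; Δ=(91.7890−41.3320)/(185.0090−134.5520)=1.0000; B=V−Δ·S=-87.1215
Node (1,0) S=111.2000: V=(p*·35.1985+(1−p*)·5.9604)/1.07=30.1633; Δ=(35.1985−5.9604)/(122.3200−88.9600)=0.8764; B=V−Δ·S=-67.2972
Node (1,1) S=152.9000: V=(p*·81.0685+(1−p*)·35.1985)/1.07=71.4780; Δ=(81.0685−35.1985)/(168.1900−122.3200)=1.0000; B=V−Δ·S=-81.4220
Node (0,0) S=139.0000: V=(p*·71.4780+(1−p*)·30.1633)/1.07=62.9407; Δ=(71.4780−30.1633)/(152.9000−111.2000)=0.9908; B=V−Δ·S=-74.7752
Each (Δ,B) replicates both successor values, so the strategy is self-financing and V0 is arbitrage-free.

(0,0): Delta=0.9908 Bond=-74.7752
(1,0): Delta=0.8764 Bond=-67.2972
(1,1): Delta=1.0000 Bond=-81.4220
(2,0): Delta=-0.6526 Bond=64.0137
(2,1): Delta=1.0000 Bond=-87.1215
(2,2): Delta=1.0000 Bond=-87.1215
V0=62.9407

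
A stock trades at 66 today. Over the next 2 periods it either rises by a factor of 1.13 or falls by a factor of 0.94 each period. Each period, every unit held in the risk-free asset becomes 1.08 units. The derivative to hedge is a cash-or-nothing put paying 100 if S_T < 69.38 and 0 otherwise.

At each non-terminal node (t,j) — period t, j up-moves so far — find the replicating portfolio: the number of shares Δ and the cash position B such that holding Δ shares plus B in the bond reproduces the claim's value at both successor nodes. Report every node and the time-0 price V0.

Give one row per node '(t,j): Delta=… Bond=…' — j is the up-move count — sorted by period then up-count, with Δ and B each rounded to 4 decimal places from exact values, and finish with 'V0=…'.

(0,0): Delta=-1.9431 Bond=134.1818
(1,0): Delta=-8.4835 Bond=550.6823
(1,1): Delta=0.0000 Bond=0.0000
V0=5.9372

No-arbitrage ⇒ martingale measure with p* = (R−d)/(u−d) = 0.7368.
At expiry t=2: V(2,0)=100.0000, V(2,1)=0.0000, V(2,2)=0.0000
Node (1,0) S=62.0400: V=(p*·0.0000+(1−p*)·100.0000)/1.08=24.3665; Δ=(0.0000−100.0000)/(70.1052−58.3176)=-8.4835; B=V−Δ·S=550.6823
Node (1,1) S=74.5800: V=(p*·0.0000+(1−p*)·0.0000)/1.08=0.0000; Δ=(0.0000−0.0000)/(84.2754−70.1052)=0.0000; B=V−Δ·S=0.0000
Node (0,0) S=66.0000: V=(p*·0.0000+(1−p*)·24.3665)/1.08=5.9372; Δ=(0.0000−24.3665)/(74.5800−62.0400)=-1.9431; B=V−Δ·S=134.1818
Each (Δ,B) replicates both successor values, so the strategy is self-financing and V0 is arbitrage-free.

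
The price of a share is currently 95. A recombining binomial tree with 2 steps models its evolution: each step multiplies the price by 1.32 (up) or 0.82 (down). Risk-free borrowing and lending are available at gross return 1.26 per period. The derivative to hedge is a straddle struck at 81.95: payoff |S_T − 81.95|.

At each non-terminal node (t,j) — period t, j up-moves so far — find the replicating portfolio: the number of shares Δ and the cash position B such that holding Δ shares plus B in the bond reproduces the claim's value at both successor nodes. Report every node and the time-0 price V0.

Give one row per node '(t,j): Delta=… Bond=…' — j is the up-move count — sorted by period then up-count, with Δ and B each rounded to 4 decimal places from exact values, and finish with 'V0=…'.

(0,0): Delta=0.9275 Bond=-44.4064
(1,0): Delta=0.0720 Bond=10.6906
(1,1): Delta=1.0000 Bond=-65.0397
V0=43.7090

Risk-neutral probability p* = (R−d)/(u−d) = (1.26−0.82)/(1.32−0.82) = 0.8800.
Terminal values V(2,·): V(2,0)=18.0720, V(2,1)=20.8780, V(2,2)=83.5780
Node (1,0) S=77.9000: V=(p*·20.8780+(1−p*)·18.0720)/1.26=16.3026; Δ=(20.8780−18.0720)/(102.8280−63.8780)=0.0720; B=V−Δ·S=10.6906
Node (1,1) S=125.4000: V=(p*·83.5780+(1−p*)·20.8780)/1.26=60.3603; Δ=(83.5780−20.8780)/(165.5280−102.8280)=1.0000; B=V−Δ·S=-65.0397
Node (0,0) S=95.0000: V=(p*·60.3603+(1−p*)·16.3026)/1.26=43.7090; Δ=(60.3603−16.3026)/(125.4000−77.9000)=0.9275; B=V−Δ·S=-44.4064
Check: Δ(0,0)·S0 + B(0,0) = 43.7090 = V0.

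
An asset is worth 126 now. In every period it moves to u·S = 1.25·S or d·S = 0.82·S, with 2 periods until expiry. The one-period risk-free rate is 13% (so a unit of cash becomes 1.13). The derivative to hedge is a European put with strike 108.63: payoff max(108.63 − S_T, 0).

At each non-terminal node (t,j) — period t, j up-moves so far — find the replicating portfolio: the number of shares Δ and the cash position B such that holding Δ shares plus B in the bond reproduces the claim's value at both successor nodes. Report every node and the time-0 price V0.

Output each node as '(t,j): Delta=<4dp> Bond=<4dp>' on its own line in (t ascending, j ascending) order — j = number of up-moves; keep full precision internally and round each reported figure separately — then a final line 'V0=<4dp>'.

The replicating-portfolio and risk-neutral prices coincide; use p* = (1.13−0.82)/(1.25−0.82) = 0.7209 for the latter.
Terminal values V(2,·): V(2,0)=23.9076, V(2,1)=0.0000, V(2,2)=0.0000
(1,0): S=103.3200. Δ = (V_up−V_dn)/(S_up−S_dn) = (0.0000−23.9076)/(129.1500−84.7224) = -0.5381. V = [p*·0.0000 + (1−p*)·23.9076]/1.13 = 5.9043. B = V − Δ·S = 61.5034.
(1,1): S=157.5000. Δ = (V_up−V_dn)/(S_up−S_dn) = (0.0000−0.0000)/(196.8750−129.1500) = 0.0000. V = [p*·0.0000 + (1−p*)·0.0000]/1.13 = 0.0000. B = V − Δ·S = 0.0000.
(0,0): S=126.0000. Δ = (V_up−V_dn)/(S_up−S_dn) = (0.0000−5.9043)/(157.5000−103.3200) = -0.1090. V = [p*·0.0000 + (1−p*)·5.9043]/1.13 = 1.4582. B = V − Δ·S = 15.1891.
The time-0 hedge costs 1.4582, which is the no-arbitrage price.

(0,0): Delta=-0.1090 Bond=15.1891
(1,0): Delta=-0.5381 Bond=61.5034
(1,1): Delta=0.0000 Bond=0.0000
V0=1.4582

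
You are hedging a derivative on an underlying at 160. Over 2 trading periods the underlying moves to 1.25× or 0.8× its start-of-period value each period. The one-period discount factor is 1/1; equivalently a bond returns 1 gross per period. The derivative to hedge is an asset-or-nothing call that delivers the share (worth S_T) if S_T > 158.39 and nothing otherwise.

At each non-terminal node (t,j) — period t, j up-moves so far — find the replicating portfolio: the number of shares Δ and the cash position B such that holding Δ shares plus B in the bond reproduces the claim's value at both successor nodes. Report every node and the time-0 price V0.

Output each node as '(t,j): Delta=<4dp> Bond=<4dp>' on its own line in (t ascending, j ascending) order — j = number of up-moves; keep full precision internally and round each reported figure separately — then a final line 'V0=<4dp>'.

(0,0): Delta=1.7901 Bond=-158.0247
(1,0): Delta=2.7778 Bond=-284.4444
(1,1): Delta=1.0000 Bond=0.0000
V0=128.3951

No-arbitrage ⇒ martingale measure with p* = (R−d)/(u−d) = 0.4444.
Terminal values V(2,·): V(2,0)=0.0000, V(2,1)=160.0000, V(2,2)=250.0000
  t=1,j=0: stock 128.0000 → up 160.0000 (V=160.0000), down 102.4000 (V=0.0000). Price 71.1111; hedge Δ=2.7778, bond B=-284.4444.
  t=1,j=1: stock 200.0000 → up 250.0000 (V=250.0000), down 160.0000 (V=160.0000). Price 200.0000; hedge Δ=1.0000, bond B=0.0000.
  t=0,j=0: stock 160.0000 → up 200.0000 (V=200.0000), down 128.0000 (V=71.1111). Price 128.3951; hedge Δ=1.7901, bond B=-158.0247.
Check: Δ(0,0)·S0 + B(0,0) = 128.3951 = V0.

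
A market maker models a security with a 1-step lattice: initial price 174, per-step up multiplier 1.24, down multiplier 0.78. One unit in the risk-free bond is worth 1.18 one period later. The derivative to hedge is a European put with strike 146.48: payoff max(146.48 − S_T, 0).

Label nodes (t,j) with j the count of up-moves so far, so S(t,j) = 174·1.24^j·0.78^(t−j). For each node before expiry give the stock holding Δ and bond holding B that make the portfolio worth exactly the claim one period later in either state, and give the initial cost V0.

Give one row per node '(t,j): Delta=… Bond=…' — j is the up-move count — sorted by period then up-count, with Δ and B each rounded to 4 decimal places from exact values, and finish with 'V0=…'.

(0,0): Delta=-0.1344 Bond=24.5807
V0=1.1894

The replicating-portfolio and risk-neutral prices coincide; use p* = (1.18−0.78)/(1.24−0.78) = 0.8696 for the latter.
Terminal values V(1,·): V(1,0)=10.7600, V(1,1)=0.0000
  t=0,j=0: stock 174.0000 → up 215.7600 (V=0.0000), down 135.7200 (V=10.7600). Price 1.1894; hedge Δ=-0.1344, bond B=24.5807.
Root portfolio cost Δ·174+B reproduces V0=1.1894.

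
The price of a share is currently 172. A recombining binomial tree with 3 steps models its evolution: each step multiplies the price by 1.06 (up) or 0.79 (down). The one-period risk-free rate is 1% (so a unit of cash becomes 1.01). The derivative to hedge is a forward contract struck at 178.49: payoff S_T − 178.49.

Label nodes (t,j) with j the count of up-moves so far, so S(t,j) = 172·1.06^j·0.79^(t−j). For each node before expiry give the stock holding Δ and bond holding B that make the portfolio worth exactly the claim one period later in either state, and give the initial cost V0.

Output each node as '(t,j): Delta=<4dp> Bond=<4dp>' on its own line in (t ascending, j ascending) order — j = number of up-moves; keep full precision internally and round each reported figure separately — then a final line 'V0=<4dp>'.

(0,0): Delta=1.0000 Bond=-173.2406
(1,0): Delta=1.0000 Bond=-174.9730
(1,1): Delta=1.0000 Bond=-174.9730
(2,0): Delta=1.0000 Bond=-176.7228
(2,1): Delta=1.0000 Bond=-176.7228
(2,2): Delta=1.0000 Bond=-176.7228
V0=-1.2406

Since d<R<u, set p* = (R−d)/(u−d) = 0.8148; price each node as the discounted p*-expectation of its children.
Payoff layer (t=3): V(3,0)=-93.6873, V(3,1)=-64.7041, V(3,2)=-25.8152, V(3,3)=26.3648
Node (2,0) S=107.3452: V=(p*·-64.7041+(1−p*)·-93.6873)/1.01=-69.3776; Δ=(-64.7041−-93.6873)/(113.7859−84.8027)=1.0000; B=V−Δ·S=-176.7228
Node (2,1) S=144.0328: V=(p*·-25.8152+(1−p*)·-64.7041)/1.01=-32.6900; Δ=(-25.8152−-64.7041)/(152.6748−113.7859)=1.0000; B=V−Δ·S=-176.7228
Node (2,2) S=193.2592: V=(p*·26.3648+(1−p*)·-25.8152)/1.01=16.5364; Δ=(26.3648−-25.8152)/(204.8548−152.6748)=1.0000; B=V−Δ·S=-176.7228
Node (1,0) S=135.8800: V=(p*·-32.6900+(1−p*)·-69.3776)/1.01=-39.0930; Δ=(-32.6900−-69.3776)/(144.0328−107.3452)=1.0000; B=V−Δ·S=-174.9730
Node (1,1) S=182.3200: V=(p*·16.5364+(1−p*)·-32.6900)/1.01=7.3470; Δ=(16.5364−-32.6900)/(193.2592−144.0328)=1.0000; B=V−Δ·S=-174.9730
Node (0,0) S=172.0000: V=(p*·7.3470+(1−p*)·-39.0930)/1.01=-1.2406; Δ=(7.3470−-39.0930)/(182.3200−135.8800)=1.0000; B=V−Δ·S=-173.2406
Root portfolio cost Δ·172+B reproduces V0=-1.2406.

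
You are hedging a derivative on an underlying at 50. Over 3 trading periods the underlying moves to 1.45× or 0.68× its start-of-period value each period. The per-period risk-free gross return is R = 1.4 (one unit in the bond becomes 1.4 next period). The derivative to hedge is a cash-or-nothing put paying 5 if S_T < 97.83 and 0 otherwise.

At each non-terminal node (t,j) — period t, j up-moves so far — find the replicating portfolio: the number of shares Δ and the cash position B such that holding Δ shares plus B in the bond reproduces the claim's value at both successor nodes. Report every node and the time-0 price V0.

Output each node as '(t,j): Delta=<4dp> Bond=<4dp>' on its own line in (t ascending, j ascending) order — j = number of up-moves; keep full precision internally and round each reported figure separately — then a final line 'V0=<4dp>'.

(0,0): Delta=-0.0579 Bond=3.2291
(1,0): Delta=0.0000 Bond=2.5510
(1,1): Delta=-0.0598 Bond=4.6576
(2,0): Delta=0.0000 Bond=3.5714
(2,1): Delta=0.0000 Bond=3.5714
(2,2): Delta=-0.0618 Bond=6.7254
V0=0.3324

Since d<R<u, set p* = (R−d)/(u−d) = 0.9351; price each node as the discounted p*-expectation of its children.
At expiry t=3: V(3,0)=5.0000, V(3,1)=5.0000, V(3,2)=5.0000, V(3,3)=0.0000
Node (2,0) S=23.1200: V=(p*·5.0000+(1−p*)·5.0000)/1.4=3.5714; Δ=(5.0000−5.0000)/(33.5240−15.7216)=0.0000; B=V−Δ·S=3.5714
Node (2,1) S=49.3000: V=(p*·5.0000+(1−p*)·5.0000)/1.4=3.5714; Δ=(5.0000−5.0000)/(71.4850−33.5240)=0.0000; B=V−Δ·S=3.5714
Node (2,2) S=105.1250: V=(p*·0.0000+(1−p*)·5.0000)/1.4=0.2319; Δ=(0.0000−5.0000)/(152.4313−71.4850)=-0.0618; B=V−Δ·S=6.7254
Node (1,0) S=34.0000: V=(p*·3.5714+(1−p*)·3.5714)/1.4=2.5510; Δ=(3.5714−3.5714)/(49.3000−23.1200)=0.0000; B=V−Δ·S=2.5510
Node (1,1) S=72.5000: V=(p*·0.2319+(1−p*)·3.5714)/1.4=0.3205; Δ=(0.2319−3.5714)/(105.1250−49.3000)=-0.0598; B=V−Δ·S=4.6576
Node (0,0) S=50.0000: V=(p*·0.3205+(1−p*)·2.5510)/1.4=0.3324; Δ=(0.3205−2.5510)/(72.5000−34.0000)=-0.0579; B=V−Δ·S=3.2291
Root portfolio cost Δ·50+B reproduces V0=0.3324.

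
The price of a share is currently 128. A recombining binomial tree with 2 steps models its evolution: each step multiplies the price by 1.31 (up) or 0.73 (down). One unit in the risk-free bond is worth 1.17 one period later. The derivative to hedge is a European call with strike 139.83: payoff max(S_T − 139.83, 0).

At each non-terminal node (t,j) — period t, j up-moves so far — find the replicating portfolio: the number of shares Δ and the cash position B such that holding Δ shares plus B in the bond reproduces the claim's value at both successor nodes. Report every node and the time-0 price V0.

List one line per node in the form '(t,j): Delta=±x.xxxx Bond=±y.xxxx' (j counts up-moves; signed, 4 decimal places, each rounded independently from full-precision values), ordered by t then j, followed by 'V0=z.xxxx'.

The replicating-portfolio and risk-neutral prices coincide; use p* = (1.17−0.73)/(1.31−0.73) = 0.7586 for the latter.
Payoff layer (t=2): V(2,0)=0.0000, V(2,1)=0.0000, V(2,2)=79.8308
  t=1,j=0: stock 93.4400 → up 122.4064 (V=0.0000), down 68.2112 (V=0.0000). Price 0.0000; hedge Δ=0.0000, bond B=0.0000.
  t=1,j=1: stock 167.6800 → up 219.6608 (V=79.8308), down 122.4064 (V=0.0000). Price 51.7618; hedge Δ=0.8208, bond B=-85.8775.
  t=0,j=0: stock 128.0000 → up 167.6800 (V=51.7618), down 93.4400 (V=0.0000). Price 33.5620; hedge Δ=0.6972, bond B=-55.6824.
Root portfolio cost Δ·128+B reproduces V0=33.5620.

(0,0): Delta=0.6972 Bond=-55.6824
(1,0): Delta=0.0000 Bond=0.0000
(1,1): Delta=0.8208 Bond=-85.8775
V0=33.5620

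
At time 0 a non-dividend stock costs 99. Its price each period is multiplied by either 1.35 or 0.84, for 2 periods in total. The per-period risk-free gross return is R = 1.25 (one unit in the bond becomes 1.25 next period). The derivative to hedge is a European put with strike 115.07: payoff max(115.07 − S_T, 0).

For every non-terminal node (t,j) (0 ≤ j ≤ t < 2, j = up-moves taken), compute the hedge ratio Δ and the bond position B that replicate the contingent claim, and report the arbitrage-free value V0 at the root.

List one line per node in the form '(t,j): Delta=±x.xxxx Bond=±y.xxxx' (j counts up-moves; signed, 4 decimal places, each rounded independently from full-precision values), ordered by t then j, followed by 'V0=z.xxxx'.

Under the risk-neutral measure, an up-move has probability p* = (R−d)/(u−d) = 0.8039 and values discount at R = 1.25.
At expiry t=2: V(2,0)=45.2156, V(2,1)=2.8040, V(2,2)=0.0000
  t=1,j=0: stock 83.1600 → up 112.2660 (V=2.8040), down 69.8544 (V=45.2156). Price 8.8960; hedge Δ=-1.0000, bond B=92.0560.
  t=1,j=1: stock 133.6500 → up 180.4275 (V=0.0000), down 112.2660 (V=2.8040). Price 0.4398; hedge Δ=-0.0411, bond B=5.9379.
  t=0,j=0: stock 99.0000 → up 133.6500 (V=0.4398), down 83.1600 (V=8.8960). Price 1.6783; hedge Δ=-0.1675, bond B=18.2590.
Check: Δ(0,0)·S0 + B(0,0) = 1.6783 = V0.

(0,0): Delta=-0.1675 Bond=18.2590
(1,0): Delta=-1.0000 Bond=92.0560
(1,1): Delta=-0.0411 Bond=5.9379
V0=1.6783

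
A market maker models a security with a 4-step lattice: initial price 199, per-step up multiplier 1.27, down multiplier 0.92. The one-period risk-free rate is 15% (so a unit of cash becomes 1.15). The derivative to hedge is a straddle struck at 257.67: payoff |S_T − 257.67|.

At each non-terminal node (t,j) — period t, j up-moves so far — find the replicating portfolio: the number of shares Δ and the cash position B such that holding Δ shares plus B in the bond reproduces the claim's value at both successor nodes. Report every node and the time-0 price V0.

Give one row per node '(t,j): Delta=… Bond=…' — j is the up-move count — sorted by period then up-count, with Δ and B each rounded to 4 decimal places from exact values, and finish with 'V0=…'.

(0,0): Delta=0.6924 Bond=-76.9154
(1,0): Delta=0.2022 Bond=1.2955
(1,1): Delta=0.8777 Bond=-135.2780
(2,0): Delta=-0.7287 Bond=158.2731
(2,1): Delta=0.5540 Bond=-80.3101
(2,2): Delta=1.0000 Bond=-194.8355
(3,0): Delta=-1.0000 Bond=224.0609
(3,1): Delta=-0.6261 Bond=160.0766
(3,2): Delta=1.0000 Bond=-224.0609
(3,3): Delta=1.0000 Bond=-224.0609
V0=60.8694

Since d<R<u, set p* = (R−d)/(u−d) = 0.6571; price each node as the discounted p*-expectation of its children.
Terminal payoffs: V(4,0)=115.1078, V(4,1)=60.8722, V(4,2)=13.9966, V(4,3)=117.3480, V(4,4)=260.0178
(3,0): S=154.9589. Δ = (V_up−V_dn)/(S_up−S_dn) = (60.8722−115.1078)/(196.7978−142.5622) = -1.0000. V = [p*·60.8722 + (1−p*)·115.1078]/1.15 = 69.1020. B = V − Δ·S = 224.0609.
(3,1): S=213.9107. Δ = (V_up−V_dn)/(S_up−S_dn) = (13.9966−60.8722)/(271.6666−196.7978) = -0.6261. V = [p*·13.9966 + (1−p*)·60.8722]/1.15 = 26.1463. B = V − Δ·S = 160.0766.
(3,2): S=295.2897. Δ = (V_up−V_dn)/(S_up−S_dn) = (117.3480−13.9966)/(375.0180−271.6666) = 1.0000. V = [p*·117.3480 + (1−p*)·13.9966]/1.15 = 71.2289. B = V − Δ·S = -224.0609.
(3,3): S=407.6282. Δ = (V_up−V_dn)/(S_up−S_dn) = (260.0178−117.3480)/(517.6878−375.0180) = 1.0000. V = [p*·260.0178 + (1−p*)·117.3480]/1.15 = 183.5673. B = V − Δ·S = -224.0609.
(2,0): S=168.4336. Δ = (V_up−V_dn)/(S_up−S_dn) = (26.1463−69.1020)/(213.9107−154.9589) = -0.7287. V = [p*·26.1463 + (1−p*)·69.1020]/1.15 = 35.5425. B = V − Δ·S = 158.2731.
(2,1): S=232.5116. Δ = (V_up−V_dn)/(S_up−S_dn) = (71.2289−26.1463)/(295.2897−213.9107) = 0.5540. V = [p*·71.2289 + (1−p*)·26.1463]/1.15 = 48.4974. B = V − Δ·S = -80.3101.
(2,2): S=320.9671. Δ = (V_up−V_dn)/(S_up−S_dn) = (183.5673−71.2289)/(407.6282−295.2897) = 1.0000. V = [p*·183.5673 + (1−p*)·71.2289]/1.15 = 126.1316. B = V − Δ·S = -194.8355.
(1,0): S=183.0800. Δ = (V_up−V_dn)/(S_up−S_dn) = (48.4974−35.5425)/(232.5116−168.4336) = 0.2022. V = [p*·48.4974 + (1−p*)·35.5425]/1.15 = 38.3093. B = V − Δ·S = 1.2955.
(1,1): S=252.7300. Δ = (V_up−V_dn)/(S_up−S_dn) = (126.1316−48.4974)/(320.9671−232.5116) = 0.8777. V = [p*·126.1316 + (1−p*)·48.4974]/1.15 = 86.5340. B = V − Δ·S = -135.2780.
(0,0): S=199.0000. Δ = (V_up−V_dn)/(S_up−S_dn) = (86.5340−38.3093)/(252.7300−183.0800) = 0.6924. V = [p*·86.5340 + (1−p*)·38.3093]/1.15 = 60.8694. B = V − Δ·S = -76.9154.
Check: Δ(0,0)·S0 + B(0,0) = 60.8694 = V0.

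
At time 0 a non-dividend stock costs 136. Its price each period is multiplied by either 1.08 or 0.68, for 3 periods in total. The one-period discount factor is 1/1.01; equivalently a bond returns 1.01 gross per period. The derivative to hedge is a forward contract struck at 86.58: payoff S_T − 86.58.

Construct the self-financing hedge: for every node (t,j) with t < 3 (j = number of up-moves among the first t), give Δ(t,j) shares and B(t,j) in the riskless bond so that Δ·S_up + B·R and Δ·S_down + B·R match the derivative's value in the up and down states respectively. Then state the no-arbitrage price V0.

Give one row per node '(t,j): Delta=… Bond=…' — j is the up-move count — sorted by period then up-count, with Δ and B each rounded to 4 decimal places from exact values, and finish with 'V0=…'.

The replicating-portfolio and risk-neutral prices coincide; use p* = (1.01−0.68)/(1.08−0.68) = 0.8250 for the latter.
Terminal payoffs: V(3,0)=-43.8172, V(3,1)=-18.6627, V(3,2)=21.2887, V(3,3)=84.7408
(2,0): S=62.8864. Δ = (V_up−V_dn)/(S_up−S_dn) = (-18.6627−-43.8172)/(67.9173−42.7628) = 1.0000. V = [p*·-18.6627 + (1−p*)·-43.8172]/1.01 = -22.8364. B = V − Δ·S = -85.7228.
(2,1): S=99.8784. Δ = (V_up−V_dn)/(S_up−S_dn) = (21.2887−-18.6627)/(107.8687−67.9173) = 1.0000. V = [p*·21.2887 + (1−p*)·-18.6627]/1.01 = 14.1556. B = V − Δ·S = -85.7228.
(2,2): S=158.6304. Δ = (V_up−V_dn)/(S_up−S_dn) = (84.7408−21.2887)/(171.3208−107.8687) = 1.0000. V = [p*·84.7408 + (1−p*)·21.2887]/1.01 = 72.9076. B = V − Δ·S = -85.7228.
(1,0): S=92.4800. Δ = (V_up−V_dn)/(S_up−S_dn) = (14.1556−-22.8364)/(99.8784−62.8864) = 1.0000. V = [p*·14.1556 + (1−p*)·-22.8364]/1.01 = 7.6060. B = V − Δ·S = -84.8740.
(1,1): S=146.8800. Δ = (V_up−V_dn)/(S_up−S_dn) = (72.9076−14.1556)/(158.6304−99.8784) = 1.0000. V = [p*·72.9076 + (1−p*)·14.1556]/1.01 = 62.0060. B = V − Δ·S = -84.8740.
(0,0): S=136.0000. Δ = (V_up−V_dn)/(S_up−S_dn) = (62.0060−7.6060)/(146.8800−92.4800) = 1.0000. V = [p*·62.0060 + (1−p*)·7.6060]/1.01 = 51.9663. B = V − Δ·S = -84.0337.
Check: Δ(0,0)·S0 + B(0,0) = 51.9663 = V0.

(0,0): Delta=1.0000 Bond=-84.0337
(1,0): Delta=1.0000 Bond=-84.8740
(1,1): Delta=1.0000 Bond=-84.8740
(2,0): Delta=1.0000 Bond=-85.7228
(2,1): Delta=1.0000 Bond=-85.7228
(2,2): Delta=1.0000 Bond=-85.7228
V0=51.9663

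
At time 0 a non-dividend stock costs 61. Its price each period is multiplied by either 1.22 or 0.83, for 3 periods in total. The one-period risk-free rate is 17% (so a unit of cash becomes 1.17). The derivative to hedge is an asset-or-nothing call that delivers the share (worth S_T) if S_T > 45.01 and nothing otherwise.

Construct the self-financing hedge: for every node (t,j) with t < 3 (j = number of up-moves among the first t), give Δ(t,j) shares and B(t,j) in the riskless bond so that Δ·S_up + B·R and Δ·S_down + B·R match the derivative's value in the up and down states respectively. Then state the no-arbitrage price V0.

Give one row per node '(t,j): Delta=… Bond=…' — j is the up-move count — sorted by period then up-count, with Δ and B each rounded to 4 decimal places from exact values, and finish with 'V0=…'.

(0,0): Delta=1.0176 Bond=-1.1197
(1,0): Delta=1.1936 Bond=-10.2186
(1,1): Delta=1.0000 Bond=0.0000
(2,0): Delta=3.1282 Bond=-93.2553
(2,1): Delta=1.0000 Bond=0.0000
(2,2): Delta=1.0000 Bond=0.0000
V0=60.9541

The replicating-portfolio and risk-neutral prices coincide; use p* = (1.17−0.83)/(1.22−0.83) = 0.8718 for the latter.
Terminal values V(3,·): V(3,0)=0.0000, V(3,1)=51.2679, V(3,2)=75.3577, V(3,3)=110.7667
  t=2,j=0: stock 42.0229 → up 51.2679 (V=51.2679), down 34.8790 (V=0.0000). Price 38.2010; hedge Δ=3.1282, bond B=-93.2553.
  t=2,j=1: stock 61.7686 → up 75.3577 (V=75.3577), down 51.2679 (V=51.2679). Price 61.7686; hedge Δ=1.0000, bond B=0.0000.
  t=2,j=2: stock 90.7924 → up 110.7667 (V=110.7667), down 75.3577 (V=75.3577). Price 90.7924; hedge Δ=1.0000, bond B=0.0000.
  t=1,j=0: stock 50.6300 → up 61.7686 (V=61.7686), down 42.0229 (V=38.2010). Price 50.2112; hedge Δ=1.1936, bond B=-10.2186.
  t=1,j=1: stock 74.4200 → up 90.7924 (V=90.7924), down 61.7686 (V=61.7686). Price 74.4200; hedge Δ=1.0000, bond B=0.0000.
  t=0,j=0: stock 61.0000 → up 74.4200 (V=74.4200), down 50.6300 (V=50.2112). Price 60.9541; hedge Δ=1.0176, bond B=-1.1197.
The time-0 hedge costs 60.9541, which is the no-arbitrage price.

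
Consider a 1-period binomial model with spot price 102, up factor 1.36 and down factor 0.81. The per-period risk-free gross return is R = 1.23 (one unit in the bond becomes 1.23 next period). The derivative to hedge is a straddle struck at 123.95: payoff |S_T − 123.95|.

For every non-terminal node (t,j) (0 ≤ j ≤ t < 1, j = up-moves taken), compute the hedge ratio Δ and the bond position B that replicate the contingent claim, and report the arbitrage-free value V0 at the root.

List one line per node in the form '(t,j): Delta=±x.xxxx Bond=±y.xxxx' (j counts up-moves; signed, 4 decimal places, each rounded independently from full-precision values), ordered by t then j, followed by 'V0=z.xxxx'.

Since d<R<u, set p* = (R−d)/(u−d) = 0.7636; price each node as the discounted p*-expectation of its children.
At expiry t=1: V(1,0)=41.3300, V(1,1)=14.7700
  t=0,j=0: stock 102.0000 → up 138.7200 (V=14.7700), down 82.6200 (V=41.3300). Price 17.1120; hedge Δ=-0.4734, bond B=65.4030.
Root portfolio cost Δ·102+B reproduces V0=17.1120.

(0,0): Delta=-0.4734 Bond=65.4030
V0=17.1120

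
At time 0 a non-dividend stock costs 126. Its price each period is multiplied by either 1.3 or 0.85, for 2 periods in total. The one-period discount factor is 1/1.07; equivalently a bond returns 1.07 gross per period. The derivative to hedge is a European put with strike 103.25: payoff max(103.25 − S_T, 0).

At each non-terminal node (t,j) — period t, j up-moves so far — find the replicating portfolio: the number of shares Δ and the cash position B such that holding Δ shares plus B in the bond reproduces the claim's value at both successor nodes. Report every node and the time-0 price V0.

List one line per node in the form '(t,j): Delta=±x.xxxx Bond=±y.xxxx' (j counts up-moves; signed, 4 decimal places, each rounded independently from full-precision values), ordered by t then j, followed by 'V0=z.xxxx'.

(0,0): Delta=-0.1029 Bond=15.7533
(1,0): Delta=-0.2534 Bond=32.9792
(1,1): Delta=0.0000 Bond=0.0000
V0=2.7871

Risk-neutral probability p* = (R−d)/(u−d) = (1.07−0.85)/(1.3−0.85) = 0.4889.
Payoff layer (t=2): V(2,0)=12.2150, V(2,1)=0.0000, V(2,2)=0.0000
Node (1,0) S=107.1000: V=(p*·0.0000+(1−p*)·12.2150)/1.07=5.8348; Δ=(0.0000−12.2150)/(139.2300−91.0350)=-0.2534; B=V−Δ·S=32.9792
Node (1,1) S=163.8000: V=(p*·0.0000+(1−p*)·0.0000)/1.07=0.0000; Δ=(0.0000−0.0000)/(212.9400−139.2300)=0.0000; B=V−Δ·S=0.0000
Node (0,0) S=126.0000: V=(p*·0.0000+(1−p*)·5.8348)/1.07=2.7871; Δ=(0.0000−5.8348)/(163.8000−107.1000)=-0.1029; B=V−Δ·S=15.7533
Root portfolio cost Δ·126+B reproduces V0=2.7871.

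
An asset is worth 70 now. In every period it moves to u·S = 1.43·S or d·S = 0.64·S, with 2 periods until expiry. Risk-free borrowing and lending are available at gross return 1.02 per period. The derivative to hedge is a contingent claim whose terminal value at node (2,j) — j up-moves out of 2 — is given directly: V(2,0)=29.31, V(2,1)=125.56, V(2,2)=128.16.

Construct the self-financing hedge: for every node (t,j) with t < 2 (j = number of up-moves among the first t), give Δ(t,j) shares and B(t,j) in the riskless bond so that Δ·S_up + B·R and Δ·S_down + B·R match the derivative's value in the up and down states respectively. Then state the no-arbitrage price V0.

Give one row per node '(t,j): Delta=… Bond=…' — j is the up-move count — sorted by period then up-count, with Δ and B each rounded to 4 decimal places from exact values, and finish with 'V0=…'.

No-arbitrage ⇒ martingale measure with p* = (R−d)/(u−d) = 0.4810.
Payoff layer (t=2): V(2,0)=29.3100, V(2,1)=125.5600, V(2,2)=128.1600
  t=1,j=0: stock 44.8000 → up 64.0640 (V=125.5600), down 28.6720 (V=29.3100). Price 74.1250; hedge Δ=2.7195, bond B=-47.7105.
  t=1,j=1: stock 100.1000 → up 143.1430 (V=128.1600), down 64.0640 (V=125.5600). Price 124.3241; hedge Δ=0.0329, bond B=121.0330.
  t=0,j=0: stock 70.0000 → up 100.1000 (V=124.3241), down 44.8000 (V=74.1250). Price 96.3445; hedge Δ=0.9078, bond B=32.8013.
Self-financing check: at every node Δ·S+B equals the discounted successor values.

(0,0): Delta=0.9078 Bond=32.8013
(1,0): Delta=2.7195 Bond=-47.7105
(1,1): Delta=0.0329 Bond=121.0330
V0=96.3445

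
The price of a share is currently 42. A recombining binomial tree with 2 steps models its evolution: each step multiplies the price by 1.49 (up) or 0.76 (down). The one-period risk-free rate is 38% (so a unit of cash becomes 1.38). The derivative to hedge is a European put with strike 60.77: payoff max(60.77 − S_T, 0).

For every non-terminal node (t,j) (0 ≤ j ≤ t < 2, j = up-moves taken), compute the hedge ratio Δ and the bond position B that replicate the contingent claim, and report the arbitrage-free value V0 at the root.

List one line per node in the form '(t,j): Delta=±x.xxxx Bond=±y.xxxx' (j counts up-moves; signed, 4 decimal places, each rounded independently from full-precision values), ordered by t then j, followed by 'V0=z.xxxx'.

(0,0): Delta=-0.3481 Bond=16.8324
(1,0): Delta=-1.0000 Bond=44.0362
(1,1): Delta=-0.2891 Bond=19.5371
V0=2.2107

Under the risk-neutral measure, an up-move has probability p* = (R−d)/(u−d) = 0.8493 and values discount at R = 1.38.
Payoff layer (t=2): V(2,0)=36.5108, V(2,1)=13.2092, V(2,2)=0.0000
(1,0): S=31.9200. Δ = (V_up−V_dn)/(S_up−S_dn) = (13.2092−36.5108)/(47.5608−24.2592) = -1.0000. V = [p*·13.2092 + (1−p*)·36.5108]/1.38 = 12.1162. B = V − Δ·S = 44.0362.
(1,1): S=62.5800. Δ = (V_up−V_dn)/(S_up−S_dn) = (0.0000−13.2092)/(93.2442−47.5608) = -0.2891. V = [p*·0.0000 + (1−p*)·13.2092]/1.38 = 1.4423. B = V − Δ·S = 19.5371.
(0,0): S=42.0000. Δ = (V_up−V_dn)/(S_up−S_dn) = (1.4423−12.1162)/(62.5800−31.9200) = -0.3481. V = [p*·1.4423 + (1−p*)·12.1162]/1.38 = 2.2107. B = V − Δ·S = 16.8324.
Check: Δ(0,0)·S0 + B(0,0) = 2.2107 = V0.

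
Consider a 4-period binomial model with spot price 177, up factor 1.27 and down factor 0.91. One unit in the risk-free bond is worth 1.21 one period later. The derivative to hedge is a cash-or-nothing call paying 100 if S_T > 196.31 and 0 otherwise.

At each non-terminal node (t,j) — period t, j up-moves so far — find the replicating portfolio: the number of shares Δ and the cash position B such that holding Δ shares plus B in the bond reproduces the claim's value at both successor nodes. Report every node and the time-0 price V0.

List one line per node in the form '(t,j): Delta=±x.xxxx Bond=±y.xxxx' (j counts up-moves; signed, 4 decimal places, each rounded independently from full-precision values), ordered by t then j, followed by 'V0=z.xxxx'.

Under the risk-neutral measure, an up-move has probability p* = (R−d)/(u−d) = 0.8333 and values discount at R = 1.21.
Payoff layer (t=4): V(4,0)=0.0000, V(4,1)=0.0000, V(4,2)=100.0000, V(4,3)=100.0000, V(4,4)=100.0000
(3,0): S=133.3821. Δ = (V_up−V_dn)/(S_up−S_dn) = (0.0000−0.0000)/(169.3952−121.3777) = 0.0000. V = [p*·0.0000 + (1−p*)·0.0000]/1.21 = 0.0000. B = V − Δ·S = 0.0000.
(3,1): S=186.1486. Δ = (V_up−V_dn)/(S_up−S_dn) = (100.0000−0.0000)/(236.4087−169.3952) = 1.4922. V = [p*·100.0000 + (1−p*)·0.0000]/1.21 = 68.8705. B = V − Δ·S = -208.9073.
(3,2): S=259.7898. Δ = (V_up−V_dn)/(S_up−S_dn) = (100.0000−100.0000)/(329.9330−236.4087) = 0.0000. V = [p*·100.0000 + (1−p*)·100.0000]/1.21 = 82.6446. B = V − Δ·S = 82.6446.
(3,3): S=362.5638. Δ = (V_up−V_dn)/(S_up−S_dn) = (100.0000−100.0000)/(460.4560−329.9330) = 0.0000. V = [p*·100.0000 + (1−p*)·100.0000]/1.21 = 82.6446. B = V − Δ·S = 82.6446.
(2,0): S=146.5737. Δ = (V_up−V_dn)/(S_up−S_dn) = (68.8705−0.0000)/(186.1486−133.3821) = 1.3052. V = [p*·68.8705 + (1−p*)·0.0000]/1.21 = 47.4315. B = V − Δ·S = -143.8755.
(2,1): S=204.5589. Δ = (V_up−V_dn)/(S_up−S_dn) = (82.6446−68.8705)/(259.7898−186.1486) = 0.1870. V = [p*·82.6446 + (1−p*)·68.8705]/1.21 = 66.4041. B = V − Δ·S = 28.1427.
(2,2): S=285.4833. Δ = (V_up−V_dn)/(S_up−S_dn) = (82.6446−82.6446)/(362.5638−259.7898) = 0.0000. V = [p*·82.6446 + (1−p*)·82.6446]/1.21 = 68.3013. B = V − Δ·S = 68.3013.
(1,0): S=161.0700. Δ = (V_up−V_dn)/(S_up−S_dn) = (66.4041−47.4315)/(204.5589−146.5737) = 0.3272. V = [p*·66.4041 + (1−p*)·47.4315]/1.21 = 52.2661. B = V − Δ·S = -0.4356.
(1,1): S=224.7900. Δ = (V_up−V_dn)/(S_up−S_dn) = (68.3013−66.4041)/(285.4833−204.5589) = 0.0234. V = [p*·68.3013 + (1−p*)·66.4041]/1.21 = 56.1861. B = V − Δ·S = 50.9159.
(0,0): S=177.0000. Δ = (V_up−V_dn)/(S_up−S_dn) = (56.1861−52.2661)/(224.7900−161.0700) = 0.0615. V = [p*·56.1861 + (1−p*)·52.2661]/1.21 = 45.8948. B = V − Δ·S = 35.0061.
Self-financing check: at every node Δ·S+B equals the discounted successor values.

(0,0): Delta=0.0615 Bond=35.0061
(1,0): Delta=0.3272 Bond=-0.4356
(1,1): Delta=0.0234 Bond=50.9159
(2,0): Delta=1.3052 Bond=-143.8755
(2,1): Delta=0.1870 Bond=28.1427
(2,2): Delta=0.0000 Bond=68.3013
(3,0): Delta=0.0000 Bond=0.0000
(3,1): Delta=1.4922 Bond=-208.9073
(3,2): Delta=0.0000 Bond=82.6446
(3,3): Delta=0.0000 Bond=82.6446
V0=45.8948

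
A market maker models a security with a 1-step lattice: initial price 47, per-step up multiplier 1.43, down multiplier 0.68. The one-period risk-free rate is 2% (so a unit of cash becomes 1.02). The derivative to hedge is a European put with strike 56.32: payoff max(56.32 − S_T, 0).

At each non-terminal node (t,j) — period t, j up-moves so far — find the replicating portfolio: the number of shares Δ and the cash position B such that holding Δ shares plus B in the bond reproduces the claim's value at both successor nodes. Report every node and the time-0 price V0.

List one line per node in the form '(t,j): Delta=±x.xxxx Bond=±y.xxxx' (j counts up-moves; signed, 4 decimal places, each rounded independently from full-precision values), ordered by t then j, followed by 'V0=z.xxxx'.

Since d<R<u, set p* = (R−d)/(u−d) = 0.4533; price each node as the discounted p*-expectation of its children.
Terminal values V(1,·): V(1,0)=24.3600, V(1,1)=0.0000
  t=0,j=0: stock 47.0000 → up 67.2100 (V=0.0000), down 31.9600 (V=24.3600). Price 13.0557; hedge Δ=-0.6911, bond B=45.5357.
The time-0 hedge costs 13.0557, which is the no-arbitrage price.

(0,0): Delta=-0.6911 Bond=45.5357
V0=13.0557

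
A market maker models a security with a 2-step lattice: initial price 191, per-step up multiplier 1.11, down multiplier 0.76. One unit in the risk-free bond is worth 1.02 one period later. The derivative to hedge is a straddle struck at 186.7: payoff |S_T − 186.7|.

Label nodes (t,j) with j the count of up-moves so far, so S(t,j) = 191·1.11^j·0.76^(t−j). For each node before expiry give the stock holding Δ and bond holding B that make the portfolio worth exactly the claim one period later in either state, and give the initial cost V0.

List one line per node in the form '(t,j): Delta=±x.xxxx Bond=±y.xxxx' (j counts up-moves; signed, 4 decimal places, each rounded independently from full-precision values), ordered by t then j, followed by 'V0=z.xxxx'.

Since d<R<u, set p* = (R−d)/(u−d) = 0.7429; price each node as the discounted p*-expectation of its children.
Payoff layer (t=2): V(2,0)=76.3784, V(2,1)=25.5724, V(2,2)=48.6311
(1,0): S=145.1600. Δ = (V_up−V_dn)/(S_up−S_dn) = (25.5724−76.3784)/(161.1276−110.3216) = -1.0000. V = [p*·25.5724 + (1−p*)·76.3784]/1.02 = 37.8792. B = V − Δ·S = 183.0392.
(1,1): S=212.0100. Δ = (V_up−V_dn)/(S_up−S_dn) = (48.6311−25.5724)/(235.3311−161.1276) = 0.3107. V = [p*·48.6311 + (1−p*)·25.5724]/1.02 = 41.8644. B = V − Δ·S = -24.0176.
(0,0): S=191.0000. Δ = (V_up−V_dn)/(S_up−S_dn) = (41.8644−37.8792)/(212.0100−145.1600) = 0.0596. V = [p*·41.8644 + (1−p*)·37.8792]/1.02 = 40.0389. B = V − Δ·S = 28.6526.
Check: Δ(0,0)·S0 + B(0,0) = 40.0389 = V0.

(0,0): Delta=0.0596 Bond=28.6526
(1,0): Delta=-1.0000 Bond=183.0392
(1,1): Delta=0.3107 Bond=-24.0176
V0=40.0389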